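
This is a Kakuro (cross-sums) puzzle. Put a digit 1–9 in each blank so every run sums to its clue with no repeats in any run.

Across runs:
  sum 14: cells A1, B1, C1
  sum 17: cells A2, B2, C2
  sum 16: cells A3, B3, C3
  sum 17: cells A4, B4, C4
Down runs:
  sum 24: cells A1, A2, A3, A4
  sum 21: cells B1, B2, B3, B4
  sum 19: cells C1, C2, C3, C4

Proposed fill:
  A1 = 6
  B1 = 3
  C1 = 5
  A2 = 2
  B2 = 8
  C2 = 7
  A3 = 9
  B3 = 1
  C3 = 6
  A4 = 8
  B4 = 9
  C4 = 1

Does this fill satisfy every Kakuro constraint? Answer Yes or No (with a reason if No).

No — the across run A4–C4 sums to 18, not 17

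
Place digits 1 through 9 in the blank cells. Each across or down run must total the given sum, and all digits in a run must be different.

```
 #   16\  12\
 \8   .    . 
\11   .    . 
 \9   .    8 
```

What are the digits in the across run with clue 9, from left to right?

1, 8

Given what's placed, R2C2 must be 3 to fit the 11 across and 12 down.
R3C1 = 9 − 8 = 1 completes the 9 across.
R1C2 = 12 − 11 = 1 completes the 12 down.
R2C1 = 11 − 3 = 8 completes the 11 across.
R1C1 = 8 − 1 = 7 completes the 8 across.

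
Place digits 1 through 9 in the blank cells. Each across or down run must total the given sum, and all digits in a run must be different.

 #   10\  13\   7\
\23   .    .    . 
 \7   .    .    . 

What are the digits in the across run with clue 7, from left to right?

23 in 3 cells must be {6,8,9}; 7 in 3 cells must be {1,2,4}.
The 23 across and the 7 down share only 6, so R1C3 = 6.
The 7 across and the 13 down share only 4, so R2C2 = 4.
R2C3 = 7 − 6 = 1 completes the 7 down.
R1C2 = 13 − 4 = 9 completes the 13 down.
R2C1 = 7 − 5 = 2 completes the 7 across.
R1C1 = 23 − 15 = 8 completes the 23 across.

2, 4, 1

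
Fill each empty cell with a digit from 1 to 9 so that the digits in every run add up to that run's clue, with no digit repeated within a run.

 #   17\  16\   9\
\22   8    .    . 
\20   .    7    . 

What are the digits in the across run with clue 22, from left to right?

8, 9, 5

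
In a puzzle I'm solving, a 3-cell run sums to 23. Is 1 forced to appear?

The only way to make 23 from 3 distinct digits is {6,8,9}, which does not contain 1.

No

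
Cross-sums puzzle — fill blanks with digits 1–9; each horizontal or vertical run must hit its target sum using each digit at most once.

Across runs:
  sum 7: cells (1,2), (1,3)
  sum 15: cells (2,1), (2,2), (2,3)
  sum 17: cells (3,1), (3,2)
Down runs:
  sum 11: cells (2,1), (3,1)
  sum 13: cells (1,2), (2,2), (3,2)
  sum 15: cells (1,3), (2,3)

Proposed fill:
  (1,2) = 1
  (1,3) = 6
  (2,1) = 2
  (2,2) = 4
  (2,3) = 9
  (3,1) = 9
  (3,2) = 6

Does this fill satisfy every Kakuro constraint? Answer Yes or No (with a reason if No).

No — the across run (3,1)–(3,2) sums to 15, not 17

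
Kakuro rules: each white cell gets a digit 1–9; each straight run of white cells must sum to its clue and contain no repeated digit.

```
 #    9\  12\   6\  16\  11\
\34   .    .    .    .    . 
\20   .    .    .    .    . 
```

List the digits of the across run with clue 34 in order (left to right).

34 in 5 cells must be {4,6,7,8,9}; 16 in 2 cells must be {7,9}.
Only 4 fits R1C3 under both its across sum 34 and down sum 6.
R2C3 = 6 − 4 = 2 completes the 6 down.
Nothing is forced directly, so branch on R1C4, whose candidates are 7 or 9. If R1C4 = 9: that forces R2C4 = 7, R2C2 = 4, R2C5 = 6, R1C2 = 8, after which R1C5 would have to be in {6,7} for the 34 across but in {5} for the 11 down — contradiction. So R1C4 = 7.
R2C4 = 16 − 7 = 9 completes the 16 down.
No cell is forced outright now. R2C2 can only be 3 or 5 (the digits allowed by both its 20 across and its 12 down). If R2C2 = 5: then R1C2 would have to be in {6,8,9} for the 34 across but in {7} for the 12 down — contradiction. So R2C2 = 3.
R1C2 = 12 − 3 = 9 completes the 12 down.
Given what's placed, R2C5 must be 5 to fit the 20 across and 11 down.
R1C5 = 11 − 5 = 6 completes the 11 down.
R2C1 = 20 − 19 = 1 completes the 20 across.
R1C1 = 34 − 26 = 8 completes the 34 across.

8, 9, 4, 7, 6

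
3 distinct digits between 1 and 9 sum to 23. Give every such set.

{6,8,9}

3 distinct digits from 1–9 sum between 6 and 24.
Only one set works: {6,8,9}.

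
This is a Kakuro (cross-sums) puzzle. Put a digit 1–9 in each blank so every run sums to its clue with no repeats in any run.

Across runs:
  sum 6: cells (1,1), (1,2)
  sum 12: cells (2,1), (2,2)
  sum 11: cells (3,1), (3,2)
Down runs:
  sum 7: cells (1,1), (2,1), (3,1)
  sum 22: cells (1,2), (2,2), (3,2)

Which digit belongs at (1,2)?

5

7 in 3 cells must be {1,2,4}.
The 6 across and the 22 down share only 5, so (1,2) = 5.
The 12 across and the 7 down share only 4, so (2,1) = 4.
(2,2) = 12 − 4 = 8 completes the 12 across.
(3,1) = 2: the only remaining digit allowed by both the 11 across and the 7 down.
(3,2) = 11 − 2 = 9 completes the 11 across.
(1,1) = 6 − 5 = 1 completes the 6 across.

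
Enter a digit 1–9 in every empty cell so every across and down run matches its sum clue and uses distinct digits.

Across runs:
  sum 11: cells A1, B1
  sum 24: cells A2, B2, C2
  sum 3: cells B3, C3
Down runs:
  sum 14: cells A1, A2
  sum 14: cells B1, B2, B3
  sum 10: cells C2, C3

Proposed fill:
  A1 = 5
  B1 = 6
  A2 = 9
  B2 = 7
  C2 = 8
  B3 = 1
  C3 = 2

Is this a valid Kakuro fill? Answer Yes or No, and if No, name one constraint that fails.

Yes

Across: 5+6=11; 9+7+8=24; 1+2=3. Down: 5+9=14; 6+7+1=14; 8+2=10. No digit repeats within any run.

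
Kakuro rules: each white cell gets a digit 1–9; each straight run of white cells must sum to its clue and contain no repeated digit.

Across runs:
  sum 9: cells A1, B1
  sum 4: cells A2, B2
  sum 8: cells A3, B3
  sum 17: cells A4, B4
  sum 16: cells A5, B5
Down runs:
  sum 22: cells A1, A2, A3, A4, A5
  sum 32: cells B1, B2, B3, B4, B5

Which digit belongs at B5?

4 in 2 cells must be {1,3}; 17 in 2 cells must be {8,9}; 16 in 2 cells must be {7,9}.
Only 3 fits B2 under both its across sum 4 and down sum 32.
A2 = 4 − 3 = 1 completes the 4 across.
Nothing is forced directly, so branch on B3, whose candidates are 5 or 7. If B3 = 7: then A3 would have to be in {1} for the 8 across but in {2,3,4,5,6,7,8,9} for the 22 down — contradiction. So B3 = 5.
A3 = 8 − 5 = 3 completes the 8 across.
No cell is forced outright now. B1 can only be 7 or 8 (the digits allowed by both its 9 across and its 32 down). If B1 = 8: then A1 would have to be in {1} for the 9 across but in {2,4,5,6,7,8,9} for the 22 down — contradiction. So B1 = 7.
A1 = 9 − 7 = 2 completes the 9 across.
Given what's placed, A4 must be 9 to fit the 17 across and 22 down.
B4 = 17 − 9 = 8 completes the 17 across.
A5 = 22 − 15 = 7 completes the 22 down.
B5 = 16 − 7 = 9 completes the 16 across.

9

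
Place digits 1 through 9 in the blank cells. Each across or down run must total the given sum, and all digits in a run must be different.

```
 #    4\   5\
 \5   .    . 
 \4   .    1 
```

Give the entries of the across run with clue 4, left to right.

3 1

4 in 2 cells must be {1,3}.
R1C2 = 5 − 1 = 4 completes the 5 down.
R2C1 = 4 − 1 = 3 completes the 4 across.
R1C1 = 5 − 4 = 1 completes the 5 across.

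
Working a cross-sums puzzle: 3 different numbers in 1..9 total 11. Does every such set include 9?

No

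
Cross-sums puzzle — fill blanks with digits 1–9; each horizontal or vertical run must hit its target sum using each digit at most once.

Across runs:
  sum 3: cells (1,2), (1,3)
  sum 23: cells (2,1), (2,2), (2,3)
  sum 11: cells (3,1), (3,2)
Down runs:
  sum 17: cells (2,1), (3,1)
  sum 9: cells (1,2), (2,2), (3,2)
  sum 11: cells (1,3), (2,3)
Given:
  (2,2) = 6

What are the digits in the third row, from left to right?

9 2

3 in 2 cells must be {1,2}; 23 in 3 cells must be {6,8,9}; 17 in 2 cells must be {8,9}.
(1,3) = 2: only digit in both the 3-across and 11-down candidate sets.
(2,3) = 11 − 2 = 9 completes the 11 down.
Given what's placed, (3,2) must be 2 to fit the 11 across and 9 down.
(1,2) = 3 − 2 = 1 completes the 3 across.
(2,1) = 23 − 15 = 8 completes the 23 across.
(3,1) = 11 − 2 = 9 completes the 11 across.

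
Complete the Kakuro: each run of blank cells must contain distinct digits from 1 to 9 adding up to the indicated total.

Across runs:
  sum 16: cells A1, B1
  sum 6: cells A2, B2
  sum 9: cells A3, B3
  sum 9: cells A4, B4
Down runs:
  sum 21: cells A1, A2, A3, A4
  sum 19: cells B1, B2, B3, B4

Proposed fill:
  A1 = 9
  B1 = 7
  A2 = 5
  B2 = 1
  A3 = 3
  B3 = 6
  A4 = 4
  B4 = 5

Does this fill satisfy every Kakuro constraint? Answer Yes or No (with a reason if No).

Across: 9+7=16; 5+1=6; 3+6=9; 4+5=9. Down: 9+5+3+4=21; 7+1+6+5=19. No digit repeats within any run.

Yes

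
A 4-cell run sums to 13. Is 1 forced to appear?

Every partition of 13 into 4 distinct digits includes 1: {1,2,3,7}, {1,2,4,6}, {1,3,4,5}.

Yes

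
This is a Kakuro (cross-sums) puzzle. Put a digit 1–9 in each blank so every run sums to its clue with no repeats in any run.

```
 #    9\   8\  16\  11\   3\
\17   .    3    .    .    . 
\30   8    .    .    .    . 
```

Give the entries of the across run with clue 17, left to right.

16 in 2 cells must be {7,9}; 3 in 2 cells must be {1,2}.
R1C1 = 9 − 8 = 1 completes the 9 down.
R1C3 = 7: the only remaining digit allowed by both the 17 across and the 16 down.
Given what's placed, R1C5 must be 2 to fit the 17 across and 3 down.
R2C2 = 8 − 3 = 5 completes the 8 down.
R2C3 = 16 − 7 = 9 completes the 16 down.
R2C5 = 3 − 2 = 1 completes the 3 down.
R1C4 = 17 − 13 = 4 completes the 17 across.

1 3 7 4 2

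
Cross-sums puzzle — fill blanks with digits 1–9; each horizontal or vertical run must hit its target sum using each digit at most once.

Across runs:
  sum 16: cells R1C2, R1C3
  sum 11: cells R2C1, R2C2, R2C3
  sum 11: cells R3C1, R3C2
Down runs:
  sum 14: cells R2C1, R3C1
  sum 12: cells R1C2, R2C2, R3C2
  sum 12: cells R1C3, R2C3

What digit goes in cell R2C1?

6

16 in 2 cells must be {7,9}.
Nothing is forced directly, so branch on R1C2, whose candidates are 7 or 9. If R1C2 = 9: that forces R1C3 = 7, R2C3 = 5, R3C2 = 2, after which R2C1 would have to be in {2,4} for the 11 across but in {5,6,8,9} for the 14 down — contradiction. So R1C2 = 7.
R1C3 = 16 − 7 = 9 completes the 16 across.
R2C3 = 12 − 9 = 3 completes the 12 down.
R2C1 = 6: the only remaining digit allowed by both the 11 across and the 14 down.
R2C2 = 11 − 9 = 2 completes the 11 across.
R3C1 = 14 − 6 = 8 completes the 14 down.
R3C2 = 11 − 8 = 3 completes the 11 across.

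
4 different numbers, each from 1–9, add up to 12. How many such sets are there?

2

4 distinct digits from 1–9 sum between 10 and 30.
Enumerating: {1,2,3,6}, {1,2,4,5}.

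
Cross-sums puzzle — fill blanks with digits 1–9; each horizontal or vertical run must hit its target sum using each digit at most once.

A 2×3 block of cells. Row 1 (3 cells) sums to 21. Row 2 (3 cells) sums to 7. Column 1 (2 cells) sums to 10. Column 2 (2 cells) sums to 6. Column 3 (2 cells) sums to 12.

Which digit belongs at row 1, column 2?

7 in 3 cells must be {1,2,4}.
The 7 across and the 12 down share only 4, so (2,3) = 4.
(1,3) = 12 − 4 = 8 completes the 12 down.
Given what's placed, (1,2) must be 4 to fit the 21 across and 6 down.
(2,2) = 6 − 4 = 2 completes the 6 down.
(1,1) = 21 − 12 = 9 completes the 21 across.
(2,1) = 7 − 6 = 1 completes the 7 across.

4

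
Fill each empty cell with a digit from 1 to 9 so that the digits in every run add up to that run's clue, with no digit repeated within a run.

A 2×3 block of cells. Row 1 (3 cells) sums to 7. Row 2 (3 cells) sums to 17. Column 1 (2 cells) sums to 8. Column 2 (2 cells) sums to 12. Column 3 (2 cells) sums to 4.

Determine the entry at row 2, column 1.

6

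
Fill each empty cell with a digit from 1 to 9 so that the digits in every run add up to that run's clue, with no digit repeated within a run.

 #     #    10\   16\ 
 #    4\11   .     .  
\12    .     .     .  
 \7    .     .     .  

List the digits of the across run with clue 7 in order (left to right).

1 4 2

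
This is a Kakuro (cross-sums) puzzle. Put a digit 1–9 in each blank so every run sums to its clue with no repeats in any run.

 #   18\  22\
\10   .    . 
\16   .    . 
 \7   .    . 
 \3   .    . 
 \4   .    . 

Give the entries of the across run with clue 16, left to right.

7 9

16 in 2 cells must be {7,9}; 3 in 2 cells must be {1,2}; 4 in 2 cells must be {1,3}.
Only 7 fits R2C1 under both its across sum 16 and down sum 18.
R2C2 = 16 − 7 = 9 completes the 16 across.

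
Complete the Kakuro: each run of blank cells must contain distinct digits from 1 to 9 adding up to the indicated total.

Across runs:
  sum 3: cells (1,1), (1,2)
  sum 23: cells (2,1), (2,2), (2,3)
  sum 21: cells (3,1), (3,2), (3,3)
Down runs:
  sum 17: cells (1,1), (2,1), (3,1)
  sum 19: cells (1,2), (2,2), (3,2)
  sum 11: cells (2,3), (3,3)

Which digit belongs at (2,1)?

3 in 2 cells must be {1,2}; 23 in 3 cells must be {6,8,9}.
Only 2 fits (1,2) under both its across sum 3 and down sum 19.
(1,1) = 3 − 2 = 1 completes the 3 across.
Given what's placed, (2,1) must be 9 to fit the 23 across and 17 down.

9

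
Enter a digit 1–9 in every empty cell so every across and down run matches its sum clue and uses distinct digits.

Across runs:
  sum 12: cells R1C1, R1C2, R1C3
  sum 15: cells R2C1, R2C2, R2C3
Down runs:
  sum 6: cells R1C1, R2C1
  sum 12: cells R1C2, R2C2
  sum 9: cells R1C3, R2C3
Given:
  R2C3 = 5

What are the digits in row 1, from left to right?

R1C3 = 9 − 5 = 4 completes the 9 down.
No cell is forced outright now. R1C1 can only be 1 or 2 or 5 (the digits allowed by both its 12 across and its 6 down). If R1C1 = 1: that forces R1C2 = 7, after which R2C1 would have to be in {1,2,3,4,6,7,8,9} for the 15 across but in {5} for the 6 down — contradiction. If R1C1 = 2: then R1C2 would have to be in {6} for the 12 across but in {3,4,5,7,8,9} for the 12 down — contradiction. So R1C1 = 5.
R1C2 = 12 − 9 = 3 completes the 12 across.
R2C1 = 6 − 5 = 1 completes the 6 down.
R2C2 = 15 − 6 = 9 completes the 15 across.

5 3 4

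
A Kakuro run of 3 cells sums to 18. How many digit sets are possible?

7

3 distinct digits from 1–9 sum between 6 and 24.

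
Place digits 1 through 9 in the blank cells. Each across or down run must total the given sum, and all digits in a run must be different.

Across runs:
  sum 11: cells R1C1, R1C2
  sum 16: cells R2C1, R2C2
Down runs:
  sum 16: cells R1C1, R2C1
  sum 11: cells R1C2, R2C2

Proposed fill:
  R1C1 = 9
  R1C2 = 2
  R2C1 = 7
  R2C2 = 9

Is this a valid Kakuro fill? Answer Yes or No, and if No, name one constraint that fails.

Across: 9+2=11; 7+9=16. Down: 9+7=16; 2+9=11. No digit repeats within any run.

Yes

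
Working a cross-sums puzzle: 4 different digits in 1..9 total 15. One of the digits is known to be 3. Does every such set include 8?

No

Counterexample: {1,2,3,9} sums to 15 under that restriction without using 8.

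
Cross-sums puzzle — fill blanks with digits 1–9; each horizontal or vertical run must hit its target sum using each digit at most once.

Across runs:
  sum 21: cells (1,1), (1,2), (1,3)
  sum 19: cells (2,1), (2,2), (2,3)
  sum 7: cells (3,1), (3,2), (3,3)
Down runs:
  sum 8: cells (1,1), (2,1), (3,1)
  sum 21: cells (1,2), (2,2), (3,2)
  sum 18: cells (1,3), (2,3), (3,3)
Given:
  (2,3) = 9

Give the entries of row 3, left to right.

7 in 3 cells must be {1,2,4}.
Intersecting the 7 across with the 21 down forces (3,2) = 4.
(2,2) = 8: the only remaining digit allowed by both the 19 across and the 21 down.
(1,2) = 21 − 12 = 9 completes the 21 down.
(2,1) = 19 − 17 = 2 completes the 19 across.
(3,1) = 1: the only remaining digit allowed by both the 7 across and the 8 down.
(3,3) = 7 − 5 = 2 completes the 7 across.

1 4 2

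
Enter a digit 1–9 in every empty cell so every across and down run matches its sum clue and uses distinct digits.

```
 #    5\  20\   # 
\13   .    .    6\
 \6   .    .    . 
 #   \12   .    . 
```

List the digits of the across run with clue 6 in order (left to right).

1 3 2

6 in 3 cells must be {1,2,3}.
The 13 across and the 5 down share only 4, so R1C1 = 4.
R1C2 = 13 − 4 = 9 completes the 13 across.
R2C1 = 5 − 4 = 1 completes the 5 down.
R2C2 = 3: the only remaining digit allowed by both the 6 across and the 20 down.
R2C3 = 6 − 4 = 2 completes the 6 across.
R3C2 = 20 − 12 = 8 completes the 20 down.
R3C3 = 12 − 8 = 4 completes the 12 across.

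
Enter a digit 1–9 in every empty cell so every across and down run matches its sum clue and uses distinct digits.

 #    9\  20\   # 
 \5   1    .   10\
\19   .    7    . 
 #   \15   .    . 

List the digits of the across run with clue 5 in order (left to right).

R1C2 = 5 − 1 = 4 completes the 5 across.
R2C1 = 9 − 1 = 8 completes the 9 down.
R2C3 = 19 − 15 = 4 completes the 19 across.
R3C2 = 20 − 11 = 9 completes the 20 down.
R3C3 = 15 − 9 = 6 completes the 15 across.

1, 4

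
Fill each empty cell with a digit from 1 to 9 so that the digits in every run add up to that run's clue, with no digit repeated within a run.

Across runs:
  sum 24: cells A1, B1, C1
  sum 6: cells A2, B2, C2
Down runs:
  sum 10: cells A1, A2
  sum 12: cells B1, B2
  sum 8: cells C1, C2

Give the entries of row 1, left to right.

8 9 7

24 in 3 cells must be {7,8,9}; 6 in 3 cells must be {1,2,3}.
The 24 across and the 8 down share only 7, so C1 = 7.
The 6 across and the 12 down share only 3, so B2 = 3.
C2 = 8 − 7 = 1 completes the 8 down.
B1 = 12 − 3 = 9 completes the 12 down.
A2 = 6 − 4 = 2 completes the 6 across.
A1 = 24 − 16 = 8 completes the 24 across.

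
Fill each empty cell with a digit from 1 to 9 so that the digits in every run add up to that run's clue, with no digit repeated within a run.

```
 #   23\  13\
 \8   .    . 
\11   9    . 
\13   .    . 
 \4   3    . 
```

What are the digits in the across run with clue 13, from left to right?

6, 7

4 in 2 cells must be {1,3}.
R2C2 = 11 − 9 = 2 completes the 11 across.
R4C2 = 4 − 3 = 1 completes the 4 across.
Nothing is forced directly, so branch on R1C1, whose candidates are 5 or 6 or 7. If R1C1 = 6: then R1C2 would have to be in {2} for the 8 across but in {3,4,6,7} for the 13 down — contradiction. If R1C1 = 7: then R1C2 would have to be in {1} for the 8 across but in {3,4,6,7} for the 13 down — contradiction. So R1C1 = 5.
R1C2 = 8 − 5 = 3 completes the 8 across.
R3C1 = 23 − 17 = 6 completes the 23 down.
R3C2 = 13 − 6 = 7 completes the 13 across.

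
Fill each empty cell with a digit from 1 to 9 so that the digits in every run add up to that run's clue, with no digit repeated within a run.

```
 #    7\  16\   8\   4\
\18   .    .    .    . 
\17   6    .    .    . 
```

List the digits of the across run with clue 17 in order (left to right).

6 7 3 1

16 in 2 cells must be {7,9}; 4 in 2 cells must be {1,3}.
R1C1 = 7 − 6 = 1 completes the 7 down.
R1C4 = 3: the only remaining digit allowed by both the 18 across and the 4 down.
R2C2 = 7: the only remaining digit allowed by both the 17 across and the 16 down.
R2C4 = 4 − 3 = 1 completes the 4 down.
R1C2 = 16 − 7 = 9 completes the 16 down.
R1C3 = 18 − 13 = 5 completes the 18 across.
R2C3 = 17 − 14 = 3 completes the 17 across.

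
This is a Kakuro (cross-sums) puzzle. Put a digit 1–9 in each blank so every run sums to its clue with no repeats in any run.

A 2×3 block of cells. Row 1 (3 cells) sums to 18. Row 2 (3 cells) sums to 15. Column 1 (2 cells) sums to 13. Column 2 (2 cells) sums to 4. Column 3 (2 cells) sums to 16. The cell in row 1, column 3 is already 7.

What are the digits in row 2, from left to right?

4 in 2 cells must be {1,3}; 16 in 2 cells must be {7,9}.
Given what's placed, (1,2) must be 3 to fit the 18 across and 4 down.
(2,2) = 4 − 3 = 1 completes the 4 down.
(2,3) = 16 − 7 = 9 completes the 16 down.
(1,1) = 18 − 10 = 8 completes the 18 across.
(2,1) = 15 − 10 = 5 completes the 15 across.

5 1 9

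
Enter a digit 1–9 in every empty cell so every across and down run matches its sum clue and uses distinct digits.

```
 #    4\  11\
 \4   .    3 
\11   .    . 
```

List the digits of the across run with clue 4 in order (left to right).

4 in 2 cells must be {1,3}.
R1C1 = 4 − 3 = 1 completes the 4 across.
R2C1 = 4 − 1 = 3 completes the 4 down.
R2C2 = 11 − 3 = 8 completes the 11 across.

1, 3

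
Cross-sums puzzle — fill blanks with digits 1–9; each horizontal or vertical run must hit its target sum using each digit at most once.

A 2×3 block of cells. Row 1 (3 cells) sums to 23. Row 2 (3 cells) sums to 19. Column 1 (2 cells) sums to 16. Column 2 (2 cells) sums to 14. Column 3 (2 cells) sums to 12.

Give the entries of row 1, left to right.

23 in 3 cells must be {6,8,9}; 16 in 2 cells must be {7,9}.
The 23 across and the 16 down share only 9, so (1,1) = 9.
Given what's placed, (1,3) must be 8 to fit the 23 across and 12 down.
(2,1) = 16 − 9 = 7 completes the 16 down.
(2,3) = 12 − 8 = 4 completes the 12 down.
(1,2) = 23 − 17 = 6 completes the 23 across.
(2,2) = 19 − 11 = 8 completes the 19 across.

9, 6, 8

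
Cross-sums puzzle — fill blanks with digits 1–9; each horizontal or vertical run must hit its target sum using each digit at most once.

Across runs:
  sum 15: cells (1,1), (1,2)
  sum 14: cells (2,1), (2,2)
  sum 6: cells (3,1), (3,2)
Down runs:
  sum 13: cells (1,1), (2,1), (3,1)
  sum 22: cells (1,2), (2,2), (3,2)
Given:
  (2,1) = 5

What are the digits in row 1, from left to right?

(2,2) = 14 − 5 = 9 completes the 14 across.
Given what's placed, (3,2) must be 5 to fit the 6 across and 22 down.
(1,2) = 22 − 14 = 8 completes the 22 down.
(3,1) = 6 − 5 = 1 completes the 6 across.
(1,1) = 15 − 8 = 7 completes the 15 across.

7 8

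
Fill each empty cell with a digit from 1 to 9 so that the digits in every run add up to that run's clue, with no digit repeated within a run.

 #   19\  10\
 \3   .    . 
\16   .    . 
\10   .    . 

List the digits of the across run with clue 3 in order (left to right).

3 in 2 cells must be {1,2}; 16 in 2 cells must be {7,9}.
The 3 across and the 19 down share only 2, so R1C1 = 2.
R1C2 = 3 − 2 = 1 completes the 3 across.
Given what's placed, R2C1 must be 9 to fit the 16 across and 19 down.
R2C2 = 16 − 9 = 7 completes the 16 across.
R3C1 = 19 − 11 = 8 completes the 19 down.
R3C2 = 10 − 8 = 2 completes the 10 across.

2, 1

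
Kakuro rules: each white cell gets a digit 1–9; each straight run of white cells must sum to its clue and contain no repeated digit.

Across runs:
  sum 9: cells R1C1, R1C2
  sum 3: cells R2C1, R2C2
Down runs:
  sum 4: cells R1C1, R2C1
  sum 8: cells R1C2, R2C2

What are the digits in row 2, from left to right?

1, 2

3 in 2 cells must be {1,2}; 4 in 2 cells must be {1,3}.
The 3 across and the 4 down share only 1, so R2C1 = 1.
R2C2 = 3 − 1 = 2 completes the 3 across.
R1C1 = 4 − 1 = 3 completes the 4 down.
R1C2 = 9 − 3 = 6 completes the 9 across.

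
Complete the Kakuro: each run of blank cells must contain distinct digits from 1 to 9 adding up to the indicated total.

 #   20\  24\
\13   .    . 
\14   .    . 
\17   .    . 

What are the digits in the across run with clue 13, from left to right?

6 7

17 in 2 cells must be {8,9}; 24 in 3 cells must be {7,8,9}.
Nothing is forced directly, so branch on R2C2, whose candidates are 8 or 9. If R2C2 = 8: that forces R2C1 = 6, R3C1 = 9, after which R3C2 would have to be in {8} for the 17 across but in {7,9} for the 24 down — contradiction. So R2C2 = 9.
R2C1 = 14 − 9 = 5 completes the 14 across.
Given what's placed, R3C2 must be 8 to fit the 17 across and 24 down.
R1C2 = 24 − 17 = 7 completes the 24 down.
R3C1 = 17 − 8 = 9 completes the 17 across.
R1C1 = 13 − 7 = 6 completes the 13 across.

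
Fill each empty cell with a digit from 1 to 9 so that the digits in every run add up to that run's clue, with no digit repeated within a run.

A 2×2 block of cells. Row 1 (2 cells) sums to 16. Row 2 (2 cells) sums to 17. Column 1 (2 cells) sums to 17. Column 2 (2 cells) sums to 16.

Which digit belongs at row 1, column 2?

16 in 2 cells must be {7,9}; 17 in 2 cells must be {8,9}.
The 16 across and the 17 down share only 9, so (1,1) = 9.
(1,2) = 16 − 9 = 7 completes the 16 across.
(2,1) = 17 − 9 = 8 completes the 17 down.
(2,2) = 17 − 8 = 9 completes the 17 across.

7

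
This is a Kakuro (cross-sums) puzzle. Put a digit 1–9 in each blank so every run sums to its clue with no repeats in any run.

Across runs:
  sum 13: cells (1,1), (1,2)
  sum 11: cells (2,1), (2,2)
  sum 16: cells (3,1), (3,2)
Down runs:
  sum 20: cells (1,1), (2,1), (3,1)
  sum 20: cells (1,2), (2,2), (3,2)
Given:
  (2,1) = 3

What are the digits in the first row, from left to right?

8, 5

16 in 2 cells must be {7,9}.
(2,2) = 11 − 3 = 8 completes the 11 across.
Given what's placed, (3,1) must be 9 to fit the 16 across and 20 down.
(3,2) = 16 − 9 = 7 completes the 16 across.
(1,1) = 20 − 12 = 8 completes the 20 down.
(1,2) = 13 − 8 = 5 completes the 13 across.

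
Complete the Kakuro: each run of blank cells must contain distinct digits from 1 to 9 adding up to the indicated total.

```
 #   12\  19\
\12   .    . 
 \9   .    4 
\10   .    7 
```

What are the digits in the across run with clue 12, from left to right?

R1C2 = 19 − 11 = 8 completes the 19 down.
R2C1 = 9 − 4 = 5 completes the 9 across.
R3C1 = 10 − 7 = 3 completes the 10 across.
R1C1 = 12 − 8 = 4 completes the 12 across.

4, 8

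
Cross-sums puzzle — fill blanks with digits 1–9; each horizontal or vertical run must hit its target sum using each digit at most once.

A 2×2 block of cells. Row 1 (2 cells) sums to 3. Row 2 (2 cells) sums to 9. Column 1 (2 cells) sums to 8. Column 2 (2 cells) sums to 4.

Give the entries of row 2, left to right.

6, 3

3 in 2 cells must be {1,2}; 4 in 2 cells must be {1,3}.
The 3 across and the 4 down share only 1, so (1,2) = 1.
(2,2) = 4 − 1 = 3 completes the 4 down.
(1,1) = 3 − 1 = 2 completes the 3 across.
(2,1) = 9 − 3 = 6 completes the 9 across.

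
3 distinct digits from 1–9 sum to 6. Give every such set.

3 distinct digits from 1–9 sum between 6 and 24.
Only one set works: {1,2,3}.

{1,2,3}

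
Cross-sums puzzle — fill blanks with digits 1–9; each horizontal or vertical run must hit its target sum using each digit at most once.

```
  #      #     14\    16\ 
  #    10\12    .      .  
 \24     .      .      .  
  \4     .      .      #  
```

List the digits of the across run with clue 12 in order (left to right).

5, 7

24 in 3 cells must be {7,8,9}; 4 in 2 cells must be {1,3}; 16 in 2 cells must be {7,9}.
Nothing is forced directly, so branch on R1C3, whose candidates are 7 or 9. If R1C3 = 9: that forces R1C2 = 3, R2C3 = 7, after which R3C2 would have to be in {1,3} for the 4 across but in {2,4,5,6,7,9} for the 14 down — contradiction. So R1C3 = 7.
R1C2 = 12 − 7 = 5 completes the 12 across.
R2C3 = 16 − 7 = 9 completes the 16 down.
No cell is forced outright now. R3C1 can only be 1 or 3 (the digits allowed by both its 4 across and its 10 down). If R3C1 = 1: then R2C1 would have to be in {7,8} for the 24 across but in {9} for the 10 down — contradiction. So R3C1 = 3.
R2C1 = 10 − 3 = 7 completes the 10 down.
R2C2 = 24 − 16 = 8 completes the 24 across.
R3C2 = 4 − 3 = 1 completes the 4 across.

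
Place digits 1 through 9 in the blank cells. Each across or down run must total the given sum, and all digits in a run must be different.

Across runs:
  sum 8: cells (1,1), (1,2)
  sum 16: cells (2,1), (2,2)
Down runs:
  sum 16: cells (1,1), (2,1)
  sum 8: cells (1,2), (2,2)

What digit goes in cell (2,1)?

9

16 in 2 cells must be {7,9}.
The 8 across and the 16 down share only 7, so (1,1) = 7.
(1,2) = 8 − 7 = 1 completes the 8 across.
(2,1) = 16 − 7 = 9 completes the 16 down.
(2,2) = 16 − 9 = 7 completes the 16 across.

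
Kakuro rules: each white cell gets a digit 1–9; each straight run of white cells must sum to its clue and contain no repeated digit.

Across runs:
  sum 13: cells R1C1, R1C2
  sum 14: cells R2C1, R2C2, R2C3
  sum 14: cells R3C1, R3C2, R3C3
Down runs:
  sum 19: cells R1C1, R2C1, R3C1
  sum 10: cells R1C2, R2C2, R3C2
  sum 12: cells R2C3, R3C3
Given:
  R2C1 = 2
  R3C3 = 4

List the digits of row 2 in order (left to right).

R2C3 = 12 − 4 = 8 completes the 12 down.
R2C2 = 14 − 10 = 4 completes the 14 across.
R3C2 = 1: the only remaining digit allowed by both the 14 across and the 10 down.
R1C2 = 10 − 5 = 5 completes the 10 down.
R3C1 = 14 − 5 = 9 completes the 14 across.
R1C1 = 13 − 5 = 8 completes the 13 across.

2 4 8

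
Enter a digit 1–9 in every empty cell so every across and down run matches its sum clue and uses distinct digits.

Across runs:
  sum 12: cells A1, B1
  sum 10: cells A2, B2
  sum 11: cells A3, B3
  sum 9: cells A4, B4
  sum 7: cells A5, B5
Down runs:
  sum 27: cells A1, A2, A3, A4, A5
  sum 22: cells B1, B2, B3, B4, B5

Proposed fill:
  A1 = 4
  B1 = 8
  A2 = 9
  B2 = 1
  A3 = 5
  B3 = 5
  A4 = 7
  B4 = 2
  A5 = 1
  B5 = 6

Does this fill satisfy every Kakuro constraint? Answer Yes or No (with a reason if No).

No — the down run A1–A5 sums to 26, not 27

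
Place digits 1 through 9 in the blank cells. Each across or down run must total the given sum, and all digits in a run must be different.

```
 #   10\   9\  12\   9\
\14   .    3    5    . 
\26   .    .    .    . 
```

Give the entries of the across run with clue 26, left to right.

R2C2 = 9 − 3 = 6 completes the 9 down.
R2C3 = 12 − 5 = 7 completes the 12 down.
No cell is forced outright now. R1C1 can only be 2 or 4 (the digits allowed by both its 14 across and its 10 down). If R1C1 = 4: that forces R1C4 = 2, after which R2C1 would have to be in {4,5,8,9} for the 26 across but in {6} for the 10 down — contradiction. So R1C1 = 2.
R1C4 = 14 − 10 = 4 completes the 14 across.
R2C1 = 10 − 2 = 8 completes the 10 down.
R2C4 = 26 − 21 = 5 completes the 26 across.

8 6 7 5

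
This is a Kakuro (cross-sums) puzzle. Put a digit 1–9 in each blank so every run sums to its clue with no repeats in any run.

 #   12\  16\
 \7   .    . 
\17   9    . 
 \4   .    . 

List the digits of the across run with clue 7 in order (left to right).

2 5

17 in 2 cells must be {8,9}; 4 in 2 cells must be {1,3}.
R2C2 = 17 − 9 = 8 completes the 17 across.
Given what's placed, R3C1 must be 1 to fit the 4 across and 12 down.
R3C2 = 4 − 1 = 3 completes the 4 across.
R1C1 = 12 − 10 = 2 completes the 12 down.
R1C2 = 7 − 2 = 5 completes the 7 across.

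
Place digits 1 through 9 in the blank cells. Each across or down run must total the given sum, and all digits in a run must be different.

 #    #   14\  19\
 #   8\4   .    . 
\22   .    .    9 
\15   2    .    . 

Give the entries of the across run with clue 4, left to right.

4 in 2 cells must be {1,3}.
R1C3 = 3: the only remaining digit allowed by both the 4 across and the 19 down.
R2C1 = 8 − 2 = 6 completes the 8 down.
R2C2 = 22 − 15 = 7 completes the 22 across.
R3C3 = 19 − 12 = 7 completes the 19 down.
R1C2 = 4 − 3 = 1 completes the 4 across.
R3C2 = 15 − 9 = 6 completes the 15 across.

1 3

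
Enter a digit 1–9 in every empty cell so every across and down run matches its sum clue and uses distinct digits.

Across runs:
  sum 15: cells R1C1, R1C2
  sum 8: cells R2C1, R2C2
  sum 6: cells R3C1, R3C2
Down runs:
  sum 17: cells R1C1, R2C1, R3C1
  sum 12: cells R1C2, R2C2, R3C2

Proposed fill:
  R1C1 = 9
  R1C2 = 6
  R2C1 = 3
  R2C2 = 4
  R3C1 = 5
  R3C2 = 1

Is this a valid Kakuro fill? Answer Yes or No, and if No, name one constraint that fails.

No — the across run R2C1–R2C2 sums to 7, not 8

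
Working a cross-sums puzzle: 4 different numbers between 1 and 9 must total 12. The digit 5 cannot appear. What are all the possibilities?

{1,2,3,6}

4 distinct digits from 1–9 sum between 10 and 30.
Dropping sets that contain 5.
Only one set works: {1,2,3,6}.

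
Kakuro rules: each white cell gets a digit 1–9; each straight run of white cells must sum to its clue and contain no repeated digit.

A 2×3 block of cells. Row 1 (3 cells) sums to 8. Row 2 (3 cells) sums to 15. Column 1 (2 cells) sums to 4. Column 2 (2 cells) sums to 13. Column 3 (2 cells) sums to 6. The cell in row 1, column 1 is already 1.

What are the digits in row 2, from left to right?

3, 8, 4

4 in 2 cells must be {1,3}.
(2,1) = 4 − 1 = 3 completes the 4 down.
Nothing is forced directly, so branch on (1,2), whose candidates are 4 or 5. If (1,2) = 4: then (1,3) would have to be in {3} for the 8 across but in {1,2,4,5} for the 6 down — contradiction. So (1,2) = 5.
(1,3) = 8 − 6 = 2 completes the 8 across.
(2,2) = 13 − 5 = 8 completes the 13 down.
(2,3) = 15 − 11 = 4 completes the 15 across.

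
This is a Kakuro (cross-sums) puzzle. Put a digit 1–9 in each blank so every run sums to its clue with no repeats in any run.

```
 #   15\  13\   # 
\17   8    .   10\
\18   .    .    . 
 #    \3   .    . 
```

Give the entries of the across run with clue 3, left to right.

17 in 2 cells must be {8,9}; 3 in 2 cells must be {1,2}.
R1C2 = 17 − 8 = 9 completes the 17 across.
R2C1 = 15 − 8 = 7 completes the 15 down.
Given what's placed, R2C2 must be 3 to fit the 18 across and 13 down.
R2C3 = 18 − 10 = 8 completes the 18 across.
R3C2 = 13 − 12 = 1 completes the 13 down.
R3C3 = 3 − 1 = 2 completes the 3 across.

1, 2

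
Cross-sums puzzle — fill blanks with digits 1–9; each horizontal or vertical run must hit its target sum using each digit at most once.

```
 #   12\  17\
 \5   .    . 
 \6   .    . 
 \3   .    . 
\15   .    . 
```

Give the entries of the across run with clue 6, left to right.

1 5

3 in 2 cells must be {1,2}.
Only 6 fits R4C1 under both its across sum 15 and down sum 12.
R4C2 = 15 − 6 = 9 completes the 15 across.
Nothing is forced directly, so branch on R2C1, whose candidates are 1 or 2. If R2C1 = 2: that forces R2C2 = 4, R3C1 = 1, after which R3C2 would have to be in {2} for the 3 across but in {1,3} for the 17 down — contradiction. So R2C1 = 1.
R2C2 = 6 − 1 = 5 completes the 6 across.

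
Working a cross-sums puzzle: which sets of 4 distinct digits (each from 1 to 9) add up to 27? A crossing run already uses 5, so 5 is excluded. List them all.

4 distinct digits from 1–9 sum between 10 and 30.
Dropping sets that contain 5.

{3,7,8,9}; {4,6,8,9}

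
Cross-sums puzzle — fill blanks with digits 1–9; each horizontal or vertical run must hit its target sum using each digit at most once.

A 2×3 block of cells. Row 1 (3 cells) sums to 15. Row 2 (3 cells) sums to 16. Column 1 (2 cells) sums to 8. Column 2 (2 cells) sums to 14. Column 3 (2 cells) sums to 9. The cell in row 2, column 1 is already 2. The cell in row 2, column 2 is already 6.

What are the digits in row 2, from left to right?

(1,1) = 8 − 2 = 6 completes the 8 down.
(1,2) = 14 − 6 = 8 completes the 14 down.
(1,3) = 15 − 14 = 1 completes the 15 across.
(2,3) = 16 − 8 = 8 completes the 16 across.

2 6 8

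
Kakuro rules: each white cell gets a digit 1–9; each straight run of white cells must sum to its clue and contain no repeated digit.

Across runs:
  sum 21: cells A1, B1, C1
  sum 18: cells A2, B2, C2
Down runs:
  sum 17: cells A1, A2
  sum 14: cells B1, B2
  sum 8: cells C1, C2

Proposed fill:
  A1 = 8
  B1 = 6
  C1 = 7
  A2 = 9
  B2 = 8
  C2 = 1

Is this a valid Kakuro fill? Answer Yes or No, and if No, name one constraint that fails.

Yes

Across: 8+6+7=21; 9+8+1=18. Down: 8+9=17; 6+8=14; 7+1=8. No digit repeats within any run.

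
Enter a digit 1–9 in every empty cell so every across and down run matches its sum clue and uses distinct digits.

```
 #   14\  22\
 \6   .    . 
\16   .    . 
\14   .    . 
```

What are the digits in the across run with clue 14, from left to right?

6 8

16 in 2 cells must be {7,9}.
The 6 across and the 22 down share only 5, so R1C2 = 5.
Given what's placed, R2C2 must be 9 to fit the 16 across and 22 down.
R3C2 = 22 − 14 = 8 completes the 22 down.
R1C1 = 6 − 5 = 1 completes the 6 across.
R2C1 = 16 − 9 = 7 completes the 16 across.
R3C1 = 14 − 8 = 6 completes the 14 across.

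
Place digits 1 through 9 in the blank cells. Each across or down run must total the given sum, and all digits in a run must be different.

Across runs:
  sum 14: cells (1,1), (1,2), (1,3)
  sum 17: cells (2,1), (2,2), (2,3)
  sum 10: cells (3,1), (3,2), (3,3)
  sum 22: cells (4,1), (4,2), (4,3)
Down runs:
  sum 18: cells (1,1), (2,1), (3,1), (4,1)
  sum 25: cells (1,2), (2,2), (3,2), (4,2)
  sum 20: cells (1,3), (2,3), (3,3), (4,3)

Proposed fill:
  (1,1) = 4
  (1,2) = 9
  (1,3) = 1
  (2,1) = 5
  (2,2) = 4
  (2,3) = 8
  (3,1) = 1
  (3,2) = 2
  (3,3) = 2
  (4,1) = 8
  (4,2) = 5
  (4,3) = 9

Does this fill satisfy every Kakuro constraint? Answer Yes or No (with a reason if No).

No — the across run (3,1)–(3,3) sums to 5, not 10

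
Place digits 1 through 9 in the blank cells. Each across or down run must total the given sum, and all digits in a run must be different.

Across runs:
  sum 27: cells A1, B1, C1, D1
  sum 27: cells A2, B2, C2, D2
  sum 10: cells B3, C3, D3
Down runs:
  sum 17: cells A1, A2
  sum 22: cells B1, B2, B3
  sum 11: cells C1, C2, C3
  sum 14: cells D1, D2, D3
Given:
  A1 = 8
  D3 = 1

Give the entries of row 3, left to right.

7 2 1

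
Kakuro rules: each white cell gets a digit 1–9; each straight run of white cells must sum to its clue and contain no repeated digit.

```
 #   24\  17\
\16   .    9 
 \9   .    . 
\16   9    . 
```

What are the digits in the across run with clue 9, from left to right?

8 1

16 in 2 cells must be {7,9}; 24 in 3 cells must be {7,8,9}.
R1C1 = 16 − 9 = 7 completes the 16 across.
R2C1 = 24 − 16 = 8 completes the 24 down.
R2C2 = 9 − 8 = 1 completes the 9 across.
R3C2 = 16 − 9 = 7 completes the 16 across.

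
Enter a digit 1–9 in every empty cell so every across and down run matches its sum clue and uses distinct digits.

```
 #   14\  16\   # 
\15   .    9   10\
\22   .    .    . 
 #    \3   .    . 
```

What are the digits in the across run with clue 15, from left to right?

3 in 2 cells must be {1,2}.
R1C1 = 15 − 9 = 6 completes the 15 across.
R2C1 = 14 − 6 = 8 completes the 14 down.
R2C2 = 5: the only remaining digit allowed by both the 22 across and the 16 down.
R2C3 = 22 − 13 = 9 completes the 22 across.
R3C2 = 16 − 14 = 2 completes the 16 down.
R3C3 = 3 − 2 = 1 completes the 3 across.

6 9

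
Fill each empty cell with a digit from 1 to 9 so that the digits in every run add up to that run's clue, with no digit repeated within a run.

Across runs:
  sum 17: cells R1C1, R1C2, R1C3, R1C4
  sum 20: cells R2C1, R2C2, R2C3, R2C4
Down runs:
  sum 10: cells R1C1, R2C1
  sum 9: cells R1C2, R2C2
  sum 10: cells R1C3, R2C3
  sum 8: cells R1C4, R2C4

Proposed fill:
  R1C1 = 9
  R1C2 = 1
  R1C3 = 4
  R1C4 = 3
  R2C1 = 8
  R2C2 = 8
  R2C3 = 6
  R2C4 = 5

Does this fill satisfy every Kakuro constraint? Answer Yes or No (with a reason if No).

No — the down run R1C1–R2C1 sums to 17, not 10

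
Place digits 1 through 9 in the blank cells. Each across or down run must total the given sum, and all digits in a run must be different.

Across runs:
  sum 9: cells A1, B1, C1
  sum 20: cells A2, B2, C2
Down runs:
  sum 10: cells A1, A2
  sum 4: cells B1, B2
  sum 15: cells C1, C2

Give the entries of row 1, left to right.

2 1 6

4 in 2 cells must be {1,3}.
The 9 across and the 15 down share only 6, so C1 = 6.
The 20 across and the 4 down share only 3, so B2 = 3.
C2 = 15 − 6 = 9 completes the 15 down.
B1 = 4 − 3 = 1 completes the 4 down.
A2 = 20 − 12 = 8 completes the 20 across.
A1 = 9 − 7 = 2 completes the 9 across.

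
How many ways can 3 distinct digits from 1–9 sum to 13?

3 distinct digits from 1–9 sum between 6 and 24.

7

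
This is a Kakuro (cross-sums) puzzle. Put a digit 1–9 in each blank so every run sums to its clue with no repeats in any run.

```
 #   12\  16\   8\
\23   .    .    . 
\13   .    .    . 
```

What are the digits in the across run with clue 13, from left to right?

4 7 2

23 in 3 cells must be {6,8,9}; 16 in 2 cells must be {7,9}.
The 23 across and the 16 down share only 9, so R1C2 = 9.
Given what's placed, R1C3 must be 6 to fit the 23 across and 8 down.
R2C2 = 16 − 9 = 7 completes the 16 down.
R2C3 = 8 − 6 = 2 completes the 8 down.
R1C1 = 23 − 15 = 8 completes the 23 across.
R2C1 = 13 − 9 = 4 completes the 13 across.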